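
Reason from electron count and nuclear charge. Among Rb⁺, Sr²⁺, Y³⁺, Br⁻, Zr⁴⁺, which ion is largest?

Br⁻

Isoelectronic series (36 e⁻ each). Size is set by nuclear charge: more protons means a smaller ion. Zr⁴⁺ (Z=40), Y³⁺ (Z=39), Sr²⁺ (Z=38), Rb⁺ (Z=37), Br⁻ (Z=35).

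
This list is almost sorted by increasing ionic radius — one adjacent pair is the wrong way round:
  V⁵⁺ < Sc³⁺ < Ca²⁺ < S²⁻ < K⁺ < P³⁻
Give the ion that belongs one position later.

Check each adjacent pair. S²⁻ and K⁺ are reversed: they are isoelectronic (18 e⁻) and K has more protons than S (19 vs 16), making K⁺ smaller. No other neighbouring pair contradicts the periodic trends, so S²⁻ is the ion listed too early.

S²⁻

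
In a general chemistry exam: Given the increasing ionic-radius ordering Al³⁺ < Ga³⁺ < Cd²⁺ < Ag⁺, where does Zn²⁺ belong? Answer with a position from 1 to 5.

Tabulating Z and e⁻: Al³⁺ has 10 e⁻ (Z=13), Ga³⁺ has 28 e⁻ (Z=31), Zn²⁺ has 28 e⁻ (Z=30), Cd²⁺ has 46 e⁻ (Z=48), Ag⁺ has 46 e⁻ (Z=47). Al³⁺ < Ga³⁺ (same group, period 3 vs 4); Ga³⁺ < Zn²⁺ (isoelectronic, higher Z=31 is smaller); Zn²⁺ < Cd²⁺ (same group, 1 shell fewer); Cd²⁺ < Ag⁺ (isoelectronic, higher Z=48 is smaller).
Merged order: Al³⁺ < Ga³⁺ < Zn²⁺ < Cd²⁺ < Ag⁺ — Zn²⁺ is number 3.

3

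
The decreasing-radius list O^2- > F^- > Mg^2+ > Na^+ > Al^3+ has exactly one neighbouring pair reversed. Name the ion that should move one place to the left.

Na^+

Compare adjacent ions: Mg^2+ and Na^+ share 10 electrons; the higher nuclear charge on Mg (Z=12) contracts it more, so Mg^2+ < Na^+ — yet in this decreasing list Mg^2+ sits before Na^+. Nothing else is reversed, so Na^+ should move one place to the left.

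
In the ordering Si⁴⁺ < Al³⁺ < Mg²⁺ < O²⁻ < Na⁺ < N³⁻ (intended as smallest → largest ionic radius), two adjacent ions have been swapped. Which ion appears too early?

O²⁻

The pair O²⁻, Na⁺ is the wrong way round — both have 10 electrons but Z(Na)=11 > Z(O)=8, so Na⁺ should be the smaller of the two. All other adjacent pairs agree with periodic trends, so O²⁻ is the misplaced ion.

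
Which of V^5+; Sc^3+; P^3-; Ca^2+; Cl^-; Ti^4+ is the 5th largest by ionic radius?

Ti^4+

These species are isoelectronic with 18 electrons. The only difference is the number of protons: V^5+ (Z=23), Ti^4+ (Z=22), Sc^3+ (Z=21), Ca^2+ (Z=20), Cl^- (Z=17), P^3- (Z=15). The strongest nuclear pull (V^5+) gives the smallest ion.
So the order is V^5+ < Ti^4+ < Sc^3+ < Ca^2+ < Cl^- < P^3-; the 5th-largest ion is Ti^4+.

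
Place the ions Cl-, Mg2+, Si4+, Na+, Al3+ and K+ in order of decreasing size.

Cl- > K+ > Na+ > Mg2+ > Al3+ > Si4+

Si4+: 10 e⁻, Z=14, Al3+: 10 e⁻, Z=13, Mg2+: 10 e⁻, Z=12, Na+: 10 e⁻, Z=11, K+: 18 e⁻, Z=19, Cl-: 18 e⁻, Z=17. Si4+ < Al3+ (isoelectronic, higher Z=14 is smaller); Al3+ < Mg2+ (isoelectronic, higher Z=13 is smaller); Mg2+ < Na+ (isoelectronic, higher Z=12 is smaller); Na+ < K+ (same group, period 3 vs 4); K+ < Cl- (isoelectronic, higher Z=19 is smaller).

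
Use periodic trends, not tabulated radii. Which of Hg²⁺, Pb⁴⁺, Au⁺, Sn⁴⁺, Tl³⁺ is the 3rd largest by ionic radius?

Tl³⁺

Electron counts and nuclear charges: Sn⁴⁺ has 46 e⁻ (Z=50), Pb⁴⁺ has 78 e⁻ (Z=82), Tl³⁺ has 78 e⁻ (Z=81), Hg²⁺ has 78 e⁻ (Z=80), Au⁺ has 78 e⁻ (Z=79). Sn⁴⁺ < Pb⁴⁺ (same group, 1 shell fewer); Pb⁴⁺ < Tl³⁺ (both 78 e⁻, Z=82>81); Tl³⁺ < Hg²⁺ (isoelectronic, higher Z=81 is smaller); Hg²⁺ < Au⁺ (both 78 e⁻, Z=80>79).
Ordering: Sn⁴⁺ < Pb⁴⁺ < Tl³⁺ < Hg²⁺ < Au⁺. The 3rd largest is Tl³⁺.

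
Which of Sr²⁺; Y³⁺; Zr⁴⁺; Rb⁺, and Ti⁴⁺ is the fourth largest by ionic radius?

First list Z and electron count for each: Ti⁴⁺ has 18 e⁻ (Z=22), Zr⁴⁺ has 36 e⁻ (Z=40), Y³⁺ has 36 e⁻ (Z=39), Sr²⁺ has 36 e⁻ (Z=38), Rb⁺ has 36 e⁻ (Z=37). Ti⁴⁺ < Zr⁴⁺ (same group, 1 shell fewer); Zr⁴⁺ < Y³⁺ (isoelectronic, higher Z=40 is smaller); Y³⁺ < Sr²⁺ (isoelectronic, higher Z=39 is smaller); Sr²⁺ < Rb⁺ (isoelectronic, higher Z=38 is smaller).
That gives Ti⁴⁺ < Zr⁴⁺ < Y³⁺ < Sr²⁺ < Rb⁺. From the largest end, number 4 is Zr⁴⁺.

Zr⁴⁺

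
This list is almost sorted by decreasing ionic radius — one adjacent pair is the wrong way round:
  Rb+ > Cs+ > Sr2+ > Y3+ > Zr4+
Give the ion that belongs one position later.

Check each adjacent pair. Rb+ and Cs+ are reversed: same group and charge — period 5 sits above period 6, so Rb+ is smaller. No other neighbouring pair contradicts the periodic trends, so Rb+ is the ion listed too early.

Rb+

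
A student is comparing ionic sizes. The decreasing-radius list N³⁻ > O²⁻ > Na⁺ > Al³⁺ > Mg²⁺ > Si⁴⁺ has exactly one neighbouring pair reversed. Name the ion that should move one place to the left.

The pair Al³⁺, Mg²⁺ is the wrong way round — Al³⁺ and Mg²⁺ share 10 electrons; the higher nuclear charge on Al (Z=13) contracts it more, so Al³⁺ < Mg²⁺. All other adjacent pairs agree with periodic trends, so Mg²⁺ is the misplaced ion.

Mg²⁺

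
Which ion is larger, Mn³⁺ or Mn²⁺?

Mn²⁺

For a single element, ionic radius drops as positive charge rises — Mn³⁺ < Mn²⁺.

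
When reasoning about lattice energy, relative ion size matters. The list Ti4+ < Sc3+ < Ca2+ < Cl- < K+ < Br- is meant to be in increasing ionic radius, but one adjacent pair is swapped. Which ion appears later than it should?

K+

The pair Cl-, K+ is the wrong way round — they are isoelectronic (18 e⁻) and K has more protons than Cl (19 vs 17), making K+ smaller. All other adjacent pairs agree with periodic trends, so K+ is the misplaced ion.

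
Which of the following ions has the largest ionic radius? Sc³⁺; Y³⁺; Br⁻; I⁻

I⁻

Sc³⁺ has 18 e⁻ (Z=21), Y³⁺ has 36 e⁻ (Z=39), Br⁻ has 36 e⁻ (Z=35), I⁻ has 54 e⁻ (Z=53). Sc³⁺ < Y³⁺ (same group, period 4 vs 5); Y³⁺ < Br⁻ (isoelectronic, higher Z=39 is smaller); Br⁻ < I⁻ (same group, period 4 vs 5).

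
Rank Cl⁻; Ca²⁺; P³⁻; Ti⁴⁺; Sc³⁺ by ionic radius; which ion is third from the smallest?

Ca²⁺

All of these have 18 electrons (isoelectronic). With the same electron cloud, the ion with the most protons pulls it in tightest. Nuclear charges: Ti⁴⁺ (Z=22), Sc³⁺ (Z=21), Ca²⁺ (Z=20), Cl⁻ (Z=17), P³⁻ (Z=15). Highest Z is smallest.
So the order is Ti⁴⁺ < Sc³⁺ < Ca²⁺ < Cl⁻ < P³⁻; the 3rd-smallest ion is Ca²⁺.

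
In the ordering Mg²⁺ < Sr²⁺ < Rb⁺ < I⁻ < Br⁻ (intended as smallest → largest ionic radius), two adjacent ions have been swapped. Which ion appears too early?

Compare adjacent ions: both in group 17 with the same charge; Br⁻ (period 4) has the smaller radius — yet in this increasing list I⁻ sits before Br⁻. Nothing else is reversed, so I⁻ should move one place to the right.

I⁻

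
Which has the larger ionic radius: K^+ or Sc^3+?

K^+

All of these have 18 electrons (isoelectronic). With the same electron cloud, the ion with the most protons pulls it in tightest. Nuclear charges: Sc^3+ (Z=21), K^+ (Z=19). Highest Z is smallest.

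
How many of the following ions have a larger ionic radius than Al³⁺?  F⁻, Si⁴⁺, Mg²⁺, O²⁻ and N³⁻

These species are isoelectronic with 10 electrons. The only difference is the number of protons: Si⁴⁺ (Z=14), Al³⁺ (Z=13), Mg²⁺ (Z=12), F⁻ (Z=9), O²⁻ (Z=8), N³⁻ (Z=7). The strongest nuclear pull (Si⁴⁺) gives the smallest ion.
Ordering all of them (including Al³⁺) by radius gives Si⁴⁺ < Al³⁺ < Mg²⁺ < F⁻ < O²⁻ < N³⁻. So 4 are larger.

4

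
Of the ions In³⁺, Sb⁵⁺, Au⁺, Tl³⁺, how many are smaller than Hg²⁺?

Electron counts and nuclear charges: Sb⁵⁺ (Z=51, 46 e⁻), In³⁺ (Z=49, 46 e⁻), Tl³⁺ (Z=81, 78 e⁻), Hg²⁺ (Z=80, 78 e⁻), Au⁺ (Z=79, 78 e⁻). Sb⁵⁺ < In³⁺ (isoelectronic, higher Z=51 is smaller); In³⁺ < Tl³⁺ (same group, 1 shell fewer); Tl³⁺ < Hg²⁺ (both 78 e⁻, Z=81>80); Hg²⁺ < Au⁺ (isoelectronic, higher Z=80 is smaller).
Ordering all of them (including Hg²⁺) by radius gives Sb⁵⁺ < In³⁺ < Tl³⁺ < Hg²⁺ < Au⁺. Count: 3.

3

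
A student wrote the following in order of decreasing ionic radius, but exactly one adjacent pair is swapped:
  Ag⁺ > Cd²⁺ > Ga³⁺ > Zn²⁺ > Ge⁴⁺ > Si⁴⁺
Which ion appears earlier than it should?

Ga³⁺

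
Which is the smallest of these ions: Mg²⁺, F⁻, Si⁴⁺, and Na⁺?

Si⁴⁺

Isoelectronic series (10 e⁻ each). Size is set by nuclear charge: more protons means a smaller ion. Si⁴⁺ (Z=14), Mg²⁺ (Z=12), Na⁺ (Z=11), F⁻ (Z=9).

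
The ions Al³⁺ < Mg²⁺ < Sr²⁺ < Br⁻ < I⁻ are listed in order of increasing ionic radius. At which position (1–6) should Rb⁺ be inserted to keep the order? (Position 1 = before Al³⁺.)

4

First list Z and electron count for each: Al³⁺: 10 e⁻, Z=13, Mg²⁺: 10 e⁻, Z=12, Sr²⁺: 36 e⁻, Z=38, Rb⁺: 36 e⁻, Z=37, Br⁻: 36 e⁻, Z=35, I⁻: 54 e⁻, Z=53. Al³⁺ < Mg²⁺ (both 10 e⁻, Z=13>12); Mg²⁺ < Sr²⁺ (same group, 2 shells fewer); Sr²⁺ < Rb⁺ (isoelectronic, higher Z=38 is smaller); Rb⁺ < Br⁻ (both 36 e⁻, Z=37>35); Br⁻ < I⁻ (same group, period 4 vs 5).
With Rb⁺ included the full order is Al³⁺ < Mg²⁺ < Sr²⁺ < Rb⁺ < Br⁻ < I⁻, so it takes position 4.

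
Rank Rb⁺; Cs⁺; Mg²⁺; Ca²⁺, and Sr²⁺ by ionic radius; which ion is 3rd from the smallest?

Sr²⁺

First list Z and electron count for each: Mg²⁺: 10 e⁻, Z=12, Ca²⁺: 18 e⁻, Z=20, Sr²⁺: 36 e⁻, Z=38, Rb⁺: 36 e⁻, Z=37, Cs⁺: 54 e⁻, Z=55. Mg²⁺ < Ca²⁺ (same group, 1 shell fewer); Ca²⁺ < Sr²⁺ (same group, period 4 vs 5); Sr²⁺ < Rb⁺ (both 36 e⁻, Z=38>37); Rb⁺ < Cs⁺ (same group, 1 shell fewer).
Ordering: Mg²⁺ < Ca²⁺ < Sr²⁺ < Rb⁺ < Cs⁺. The 3rd smallest is Sr²⁺.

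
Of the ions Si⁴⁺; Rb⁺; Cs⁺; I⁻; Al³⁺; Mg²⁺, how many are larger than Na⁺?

Tabulating Z and e⁻: Si⁴⁺ has 10 e⁻ (Z=14), Al³⁺ has 10 e⁻ (Z=13), Mg²⁺ has 10 e⁻ (Z=12), Na⁺ has 10 e⁻ (Z=11), Rb⁺ has 36 e⁻ (Z=37), Cs⁺ has 54 e⁻ (Z=55), I⁻ has 54 e⁻ (Z=53). Si⁴⁺ < Al³⁺ (both 10 e⁻, Z=14>13); Al³⁺ < Mg²⁺ (both 10 e⁻, Z=13>12); Mg²⁺ < Na⁺ (both 10 e⁻, Z=12>11); Na⁺ < Rb⁺ (same group, period 3 vs 5); Rb⁺ < Cs⁺ (same group, 1 shell fewer); Cs⁺ < I⁻ (isoelectronic, higher Z=55 is smaller).
Ordering all of them (including Na⁺) by radius gives Si⁴⁺ < Al³⁺ < Mg²⁺ < Na⁺ < Rb⁺ < Cs⁺ < I⁻. That's 3.

3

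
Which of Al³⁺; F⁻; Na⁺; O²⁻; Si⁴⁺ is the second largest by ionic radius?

These species are isoelectronic with 10 electrons. The only difference is the number of protons: Si⁴⁺ (Z=14), Al³⁺ (Z=13), Na⁺ (Z=11), F⁻ (Z=9), O²⁻ (Z=8). The strongest nuclear pull (Si⁴⁺) gives the smallest ion.
That gives Si⁴⁺ < Al³⁺ < Na⁺ < F⁻ < O²⁻. From the largest end, number 2 is F⁻.

F⁻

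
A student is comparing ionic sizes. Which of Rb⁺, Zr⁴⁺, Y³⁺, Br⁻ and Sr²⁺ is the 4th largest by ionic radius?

Y³⁺

Each ion has 36 electrons. The ranking follows nuclear charge in reverse — greater Z gives a smaller radius. Zr⁴⁺ (Z=40), Y³⁺ (Z=39), Sr²⁺ (Z=38), Rb⁺ (Z=37), Br⁻ (Z=35).
So the order is Zr⁴⁺ < Y³⁺ < Sr²⁺ < Rb⁺ < Br⁻; the 4th-largest ion is Y³⁺.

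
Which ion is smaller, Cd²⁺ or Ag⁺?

All of these have 46 electrons (isoelectronic). With the same electron cloud, the ion with the most protons pulls it in tightest. Nuclear charges: Cd²⁺ (Z=48), Ag⁺ (Z=47). Highest Z is smallest.

Cd²⁺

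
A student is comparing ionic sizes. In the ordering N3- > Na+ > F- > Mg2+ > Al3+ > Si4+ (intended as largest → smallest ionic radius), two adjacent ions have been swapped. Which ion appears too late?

Scanning neighbour by neighbour, only Na+/F- violates a trend: Na+ and F- share 10 electrons; the higher nuclear charge on Na (Z=11) contracts it more, so Na+ < F-. That makes F- the one sitting a position late relative to where it belongs.

F-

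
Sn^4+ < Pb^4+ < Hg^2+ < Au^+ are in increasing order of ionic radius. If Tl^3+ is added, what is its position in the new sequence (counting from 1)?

Sn^4+ (Z=50, 46 e⁻), Pb^4+ (Z=82, 78 e⁻), Tl^3+ (Z=81, 78 e⁻), Hg^2+ (Z=80, 78 e⁻), Au^+ (Z=79, 78 e⁻). Sn^4+ < Pb^4+ (same group, period 5 vs 6); Pb^4+ < Tl^3+ (isoelectronic, higher Z=82 is smaller); Tl^3+ < Hg^2+ (isoelectronic, higher Z=81 is smaller); Hg^2+ < Au^+ (both 78 e⁻, Z=80>79).
The complete sequence is Sn^4+ < Pb^4+ < Tl^3+ < Hg^2+ < Au^+. Tl^3+ sits at position 3.

3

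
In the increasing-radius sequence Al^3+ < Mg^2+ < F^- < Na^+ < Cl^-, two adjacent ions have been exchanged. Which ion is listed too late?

Compare adjacent ions: Na^+ and F^- share 10 electrons; the higher nuclear charge on Na (Z=11) contracts it more, so Na^+ < F^- — yet in this increasing list F^- sits before Na^+. Nothing else is reversed, so Na^+ should move one place to the left.

Na^+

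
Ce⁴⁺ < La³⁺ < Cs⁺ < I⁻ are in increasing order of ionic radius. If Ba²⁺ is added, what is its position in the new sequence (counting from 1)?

All of these have 54 electrons (isoelectronic). With the same electron cloud, the ion with the most protons pulls it in tightest. Nuclear charges: Ce⁴⁺ (Z=58), La³⁺ (Z=57), Ba²⁺ (Z=56), Cs⁺ (Z=55), I⁻ (Z=53). Highest Z is smallest.
Putting Ba²⁺ in gives Ce⁴⁺ < La³⁺ < Ba²⁺ < Cs⁺ < I⁻; it lands at slot 3.

3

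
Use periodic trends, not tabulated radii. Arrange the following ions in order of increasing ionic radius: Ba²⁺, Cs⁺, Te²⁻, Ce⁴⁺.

Each ion has 54 electrons. The ranking follows nuclear charge in reverse — greater Z gives a smaller radius. Ce⁴⁺ (Z=58), Ba²⁺ (Z=56), Cs⁺ (Z=55), Te²⁻ (Z=52).

Ce⁴⁺ < Ba²⁺ < Cs⁺ < Te²⁻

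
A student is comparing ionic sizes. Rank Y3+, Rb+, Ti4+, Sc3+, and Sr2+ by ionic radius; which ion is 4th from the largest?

Sc3+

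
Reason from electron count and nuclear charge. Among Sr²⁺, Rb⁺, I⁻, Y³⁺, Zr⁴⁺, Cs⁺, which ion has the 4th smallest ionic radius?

Electron counts and nuclear charges: Zr⁴⁺: 36 e⁻, Z=40, Y³⁺: 36 e⁻, Z=39, Sr²⁺: 36 e⁻, Z=38, Rb⁺: 36 e⁻, Z=37, Cs⁺: 54 e⁻, Z=55, I⁻: 54 e⁻, Z=53. Zr⁴⁺ < Y³⁺ (both 36 e⁻, Z=40>39); Y³⁺ < Sr²⁺ (both 36 e⁻, Z=39>38); Sr²⁺ < Rb⁺ (isoelectronic, higher Z=38 is smaller); Rb⁺ < Cs⁺ (same group, 1 shell fewer); Cs⁺ < I⁻ (isoelectronic, higher Z=55 is smaller).
That gives Zr⁴⁺ < Y³⁺ < Sr²⁺ < Rb⁺ < Cs⁺ < I⁻. From the smallest end, number 4 is Rb⁺.

Rb⁺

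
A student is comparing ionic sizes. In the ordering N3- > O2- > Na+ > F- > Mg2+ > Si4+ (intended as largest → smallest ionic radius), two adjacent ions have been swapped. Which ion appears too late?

F-

Compare adjacent ions: they are isoelectronic (10 e⁻) and Na has more protons than F (11 vs 9), making Na+ smaller — yet in this decreasing list Na+ sits before F-. Nothing else is reversed, so F- should move one place to the left.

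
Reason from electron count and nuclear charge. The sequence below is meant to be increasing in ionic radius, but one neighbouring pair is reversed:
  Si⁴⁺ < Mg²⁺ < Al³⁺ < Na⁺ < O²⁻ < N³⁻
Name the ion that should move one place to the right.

Scanning neighbour by neighbour, only Mg²⁺/Al³⁺ violates a trend: Al³⁺ and Mg²⁺ share 10 electrons; the higher nuclear charge on Al (Z=13) contracts it more, so Al³⁺ < Mg²⁺. That makes Mg²⁺ the one sitting a position early relative to where it belongs.

Mg²⁺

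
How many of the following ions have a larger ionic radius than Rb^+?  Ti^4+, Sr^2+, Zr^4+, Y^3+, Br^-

Ti^4+: 18 e⁻, Z=22, Zr^4+: 36 e⁻, Z=40, Y^3+: 36 e⁻, Z=39, Sr^2+: 36 e⁻, Z=38, Rb^+: 36 e⁻, Z=37, Br^-: 36 e⁻, Z=35. Ti^4+ < Zr^4+ (same group, period 4 vs 5); Zr^4+ < Y^3+ (both 36 e⁻, Z=40>39); Y^3+ < Sr^2+ (both 36 e⁻, Z=39>38); Sr^2+ < Rb^+ (both 36 e⁻, Z=38>37); Rb^+ < Br^- (isoelectronic, higher Z=37 is smaller).
Ordering all of them (including Rb^+) by radius gives Ti^4+ < Zr^4+ < Y^3+ < Sr^2+ < Rb^+ < Br^-. Count: 1.

1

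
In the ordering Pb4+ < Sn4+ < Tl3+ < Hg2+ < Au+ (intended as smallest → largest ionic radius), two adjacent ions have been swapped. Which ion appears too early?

The pair Pb4+, Sn4+ is the wrong way round — Sn4+ and Pb4+ are in one column with the same charge; the lighter period-5 ion has one fewer shell and is smaller. All other adjacent pairs agree with periodic trends, so Pb4+ is the misplaced ion.

Pb4+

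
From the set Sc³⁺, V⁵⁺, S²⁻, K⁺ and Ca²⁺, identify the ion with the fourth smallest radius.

K⁺

Each ion has 18 electrons. The ranking follows nuclear charge in reverse — greater Z gives a smaller radius. V⁵⁺ (Z=23), Sc³⁺ (Z=21), Ca²⁺ (Z=20), K⁺ (Z=19), S²⁻ (Z=16).
Ordering: V⁵⁺ < Sc³⁺ < Ca²⁺ < K⁺ < S²⁻. The fourth smallest is K⁺.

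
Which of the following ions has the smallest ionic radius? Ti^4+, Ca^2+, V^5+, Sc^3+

V^5+

Each ion has 18 electrons. The ranking follows nuclear charge in reverse — greater Z gives a smaller radius. V^5+ (Z=23), Ti^4+ (Z=22), Sc^3+ (Z=21), Ca^2+ (Z=20).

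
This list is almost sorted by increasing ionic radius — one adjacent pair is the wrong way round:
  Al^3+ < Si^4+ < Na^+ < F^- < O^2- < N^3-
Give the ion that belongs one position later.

Al^3+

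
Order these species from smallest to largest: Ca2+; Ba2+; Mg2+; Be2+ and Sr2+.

Be2+ < Mg2+ < Ca2+ < Sr2+ < Ba2+

These ions sit in one column with identical charge. Each step down the periodic table adds a principal shell, increasing the radius.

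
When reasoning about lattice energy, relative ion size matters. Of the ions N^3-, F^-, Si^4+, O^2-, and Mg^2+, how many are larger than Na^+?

All of these have 10 electrons (isoelectronic). With the same electron cloud, the ion with the most protons pulls it in tightest. Nuclear charges: Si^4+ (Z=14), Mg^2+ (Z=12), Na^+ (Z=11), F^- (Z=9), O^2- (Z=8), N^3- (Z=7). Highest Z is smallest.
Ordering all of them (including Na^+) by radius gives Si^4+ < Mg^2+ < Na^+ < F^- < O^2- < N^3-. Count: 3.

3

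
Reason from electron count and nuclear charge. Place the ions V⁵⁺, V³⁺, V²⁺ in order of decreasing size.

V²⁺ > V³⁺ > V⁵⁺

For a single element, ionic radius drops as positive charge rises — V⁵⁺ < V²⁺.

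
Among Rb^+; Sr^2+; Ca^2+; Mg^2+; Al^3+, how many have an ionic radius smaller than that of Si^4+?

0

First list Z and electron count for each: Si^4+ (Z=14, 10 e⁻), Al^3+ (Z=13, 10 e⁻), Mg^2+ (Z=12, 10 e⁻), Ca^2+ (Z=20, 18 e⁻), Sr^2+ (Z=38, 36 e⁻), Rb^+ (Z=37, 36 e⁻). Si^4+ < Al^3+ (isoelectronic, higher Z=14 is smaller); Al^3+ < Mg^2+ (isoelectronic, higher Z=13 is smaller); Mg^2+ < Ca^2+ (same group, 1 shell fewer); Ca^2+ < Sr^2+ (same group, 1 shell fewer); Sr^2+ < Rb^+ (isoelectronic, higher Z=38 is smaller).
Overall: Si^4+ < Al^3+ < Mg^2+ < Ca^2+ < Sr^2+ < Rb^+. Si^4+ has 0 below it and 5 above. So 0 are smaller.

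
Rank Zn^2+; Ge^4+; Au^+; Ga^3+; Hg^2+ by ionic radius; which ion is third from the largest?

Zn^2+

Work out protons and electrons: Ge^4+ has 28 e⁻ (Z=32), Ga^3+ has 28 e⁻ (Z=31), Zn^2+ has 28 e⁻ (Z=30), Hg^2+ has 78 e⁻ (Z=80), Au^+ has 78 e⁻ (Z=79). Ge^4+ < Ga^3+ (isoelectronic, higher Z=32 is smaller); Ga^3+ < Zn^2+ (both 28 e⁻, Z=31>30); Zn^2+ < Hg^2+ (same group, 2 shells fewer); Hg^2+ < Au^+ (isoelectronic, higher Z=80 is smaller).
That gives Ge^4+ < Ga^3+ < Zn^2+ < Hg^2+ < Au^+. From the largest end, number 3 is Zn^2+.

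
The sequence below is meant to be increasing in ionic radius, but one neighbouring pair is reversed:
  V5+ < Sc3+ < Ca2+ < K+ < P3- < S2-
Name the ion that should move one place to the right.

P3-

Check each adjacent pair. P3- and S2- are reversed: both have 18 electrons but Z(S)=16 > Z(P)=15, so S2- should be the smaller of the two. No other neighbouring pair contradicts the periodic trends, so P3- is the ion listed too early.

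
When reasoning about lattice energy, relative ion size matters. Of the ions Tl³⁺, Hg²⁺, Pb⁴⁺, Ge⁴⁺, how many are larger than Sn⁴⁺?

3

Ge⁴⁺ (Z=32, 28 e⁻), Sn⁴⁺ (Z=50, 46 e⁻), Pb⁴⁺ (Z=82, 78 e⁻), Tl³⁺ (Z=81, 78 e⁻), Hg²⁺ (Z=80, 78 e⁻). Ge⁴⁺ < Sn⁴⁺ (same group, 1 shell fewer); Sn⁴⁺ < Pb⁴⁺ (same group, 1 shell fewer); Pb⁴⁺ < Tl³⁺ (both 78 e⁻, Z=82>81); Tl³⁺ < Hg²⁺ (both 78 e⁻, Z=81>80).
Placing each against Sn⁴⁺: smaller — Ge⁴⁺; larger — Pb⁴⁺, Tl³⁺, Hg²⁺. Count: 3.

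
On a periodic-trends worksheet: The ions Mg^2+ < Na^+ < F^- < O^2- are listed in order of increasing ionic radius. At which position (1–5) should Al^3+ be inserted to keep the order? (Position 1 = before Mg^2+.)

All of these have 10 electrons (isoelectronic). With the same electron cloud, the ion with the most protons pulls it in tightest. Nuclear charges: Al^3+ (Z=13), Mg^2+ (Z=12), Na^+ (Z=11), F^- (Z=9), O^2- (Z=8). Highest Z is smallest.
With Al^3+ included the full order is Al^3+ < Mg^2+ < Na^+ < F^- < O^2-, so it takes position 1.

1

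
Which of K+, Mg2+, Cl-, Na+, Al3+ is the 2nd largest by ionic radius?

First list Z and electron count for each: Al3+ (Z=13, 10 e⁻), Mg2+ (Z=12, 10 e⁻), Na+ (Z=11, 10 e⁻), K+ (Z=19, 18 e⁻), Cl- (Z=17, 18 e⁻). Al3+ < Mg2+ (both 10 e⁻, Z=13>12); Mg2+ < Na+ (isoelectronic, higher Z=12 is smaller); Na+ < K+ (same group, 1 shell fewer); K+ < Cl- (isoelectronic, higher Z=19 is smaller).
Full ascending order: Al3+ < Mg2+ < Na+ < K+ < Cl-. Counting from the largest, position 2 is K+.

K+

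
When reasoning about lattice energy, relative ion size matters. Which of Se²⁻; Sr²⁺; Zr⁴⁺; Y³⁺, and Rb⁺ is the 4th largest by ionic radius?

Y³⁺

All of these have 36 electrons (isoelectronic). With the same electron cloud, the ion with the most protons pulls it in tightest. Nuclear charges: Zr⁴⁺ (Z=40), Y³⁺ (Z=39), Sr²⁺ (Z=38), Rb⁺ (Z=37), Se²⁻ (Z=34). Highest Z is smallest.
That gives Zr⁴⁺ < Y³⁺ < Sr²⁺ < Rb⁺ < Se²⁻. From the largest end, number 4 is Y³⁺.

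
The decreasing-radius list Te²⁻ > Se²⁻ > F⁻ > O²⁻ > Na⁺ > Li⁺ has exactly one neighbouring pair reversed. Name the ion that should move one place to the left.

Check each adjacent pair. F⁻ and O²⁻ are reversed: they are isoelectronic (10 e⁻) and F has more protons than O (9 vs 8), making F⁻ smaller. No other neighbouring pair contradicts the periodic trends, so O²⁻ is the ion listed too late.

O²⁻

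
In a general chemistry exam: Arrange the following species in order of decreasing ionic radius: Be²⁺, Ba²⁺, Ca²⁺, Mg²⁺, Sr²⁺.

Ba²⁺ > Sr²⁺ > Ca²⁺ > Mg²⁺ > Be²⁺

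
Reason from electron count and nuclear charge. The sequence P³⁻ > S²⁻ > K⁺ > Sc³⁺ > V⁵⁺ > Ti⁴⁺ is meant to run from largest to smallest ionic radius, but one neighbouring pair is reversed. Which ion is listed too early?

V⁵⁺

The pair V⁵⁺, Ti⁴⁺ is the wrong way round — both have 18 electrons but Z(V)=23 > Z(Ti)=22, so V⁵⁺ should be the smaller of the two. All other adjacent pairs agree with periodic trends, so V⁵⁺ is the misplaced ion.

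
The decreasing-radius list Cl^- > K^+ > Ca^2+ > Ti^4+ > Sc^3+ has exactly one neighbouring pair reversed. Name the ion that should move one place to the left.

Sc^3+

Check each adjacent pair. Ti^4+ and Sc^3+ are reversed: they are isoelectronic (18 e⁻) and Ti has more protons than Sc (22 vs 21), making Ti^4+ smaller. No other neighbouring pair contradicts the periodic trends, so Sc^3+ is the ion listed too late.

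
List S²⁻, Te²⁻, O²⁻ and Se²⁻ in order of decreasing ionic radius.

Te²⁻ > Se²⁻ > S²⁻ > O²⁻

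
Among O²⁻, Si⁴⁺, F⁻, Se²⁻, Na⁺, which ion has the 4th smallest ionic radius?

O²⁻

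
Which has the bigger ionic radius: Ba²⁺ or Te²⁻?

Isoelectronic series (54 e⁻ each). Size is set by nuclear charge: more protons means a smaller ion. Ba²⁺ (Z=56), Te²⁻ (Z=52).

Te²⁻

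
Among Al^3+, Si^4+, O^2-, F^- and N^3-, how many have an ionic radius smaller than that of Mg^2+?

2

All of these have 10 electrons (isoelectronic). With the same electron cloud, the ion with the most protons pulls it in tightest. Nuclear charges: Si^4+ (Z=14), Al^3+ (Z=13), Mg^2+ (Z=12), F^- (Z=9), O^2- (Z=8), N^3- (Z=7). Highest Z is smallest.
Overall: Si^4+ < Al^3+ < Mg^2+ < F^- < O^2- < N^3-. Mg^2+ has 2 below it and 3 above. That's 2.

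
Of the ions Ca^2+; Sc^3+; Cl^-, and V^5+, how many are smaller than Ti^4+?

Isoelectronic series (18 e⁻ each). Size is set by nuclear charge: more protons means a smaller ion. V^5+ (Z=23), Ti^4+ (Z=22), Sc^3+ (Z=21), Ca^2+ (Z=20), Cl^- (Z=17).
Ordering all of them (including Ti^4+) by radius gives V^5+ < Ti^4+ < Sc^3+ < Ca^2+ < Cl^-. That's 1.

1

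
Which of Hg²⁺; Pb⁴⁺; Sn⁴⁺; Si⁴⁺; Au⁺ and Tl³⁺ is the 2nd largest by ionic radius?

Electron counts and nuclear charges: Si⁴⁺: 10 e⁻, Z=14, Sn⁴⁺: 46 e⁻, Z=50, Pb⁴⁺: 78 e⁻, Z=82, Tl³⁺: 78 e⁻, Z=81, Hg²⁺: 78 e⁻, Z=80, Au⁺: 78 e⁻, Z=79. Si⁴⁺ < Sn⁴⁺ (same group, period 3 vs 5); Sn⁴⁺ < Pb⁴⁺ (same group, 1 shell fewer); Pb⁴⁺ < Tl³⁺ (both 78 e⁻, Z=82>81); Tl³⁺ < Hg²⁺ (both 78 e⁻, Z=81>80); Hg²⁺ < Au⁺ (isoelectronic, higher Z=80 is smaller).
Full ascending order: Si⁴⁺ < Sn⁴⁺ < Pb⁴⁺ < Tl³⁺ < Hg²⁺ < Au⁺. Counting from the largest, position 2 is Hg²⁺.

Hg²⁺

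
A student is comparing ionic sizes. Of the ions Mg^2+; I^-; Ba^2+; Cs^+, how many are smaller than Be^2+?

0

Electron counts and nuclear charges: Be^2+ has 2 e⁻ (Z=4), Mg^2+ has 10 e⁻ (Z=12), Ba^2+ has 54 e⁻ (Z=56), Cs^+ has 54 e⁻ (Z=55), I^- has 54 e⁻ (Z=53). Be^2+ < Mg^2+ (same group, period 2 vs 3); Mg^2+ < Ba^2+ (same group, period 3 vs 6); Ba^2+ < Cs^+ (isoelectronic, higher Z=56 is smaller); Cs^+ < I^- (both 54 e⁻, Z=55>53).
Relative to Be^2+, the ions that are smaller are none. So 0 are smaller.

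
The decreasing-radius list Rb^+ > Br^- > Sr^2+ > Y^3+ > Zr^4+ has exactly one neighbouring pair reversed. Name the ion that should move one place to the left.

Br^-

The pair Rb^+, Br^- is the wrong way round — both have 36 electrons but Z(Rb)=37 > Z(Br)=35, so Rb^+ should be the smaller of the two. All other adjacent pairs agree with periodic trends, so Br^- is the misplaced ion.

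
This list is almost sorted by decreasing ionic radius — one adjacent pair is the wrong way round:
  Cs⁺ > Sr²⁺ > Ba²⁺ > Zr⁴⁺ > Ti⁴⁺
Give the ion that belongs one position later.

Sr²⁺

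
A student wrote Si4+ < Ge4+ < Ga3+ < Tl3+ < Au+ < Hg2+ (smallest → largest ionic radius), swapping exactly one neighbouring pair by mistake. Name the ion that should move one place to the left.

Check each adjacent pair. Au+ and Hg2+ are reversed: Hg2+ and Au+ share 78 electrons; the higher nuclear charge on Hg (Z=80) contracts it more, so Hg2+ < Au+. No other neighbouring pair contradicts the periodic trends, so Hg2+ is the ion listed too late.

Hg2+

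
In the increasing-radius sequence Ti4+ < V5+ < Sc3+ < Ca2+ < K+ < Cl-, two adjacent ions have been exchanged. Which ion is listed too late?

V5+

Scanning neighbour by neighbour, only Ti4+/V5+ violates a trend: they are isoelectronic (18 e⁻) and V has more protons than Ti (23 vs 22), making V5+ smaller. That makes V5+ the one sitting a position late relative to where it belongs.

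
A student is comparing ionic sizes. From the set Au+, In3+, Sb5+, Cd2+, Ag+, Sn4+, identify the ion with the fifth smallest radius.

Ag+

Sb5+: 46 e⁻, Z=51, Sn4+: 46 e⁻, Z=50, In3+: 46 e⁻, Z=49, Cd2+: 46 e⁻, Z=48, Ag+: 46 e⁻, Z=47, Au+: 78 e⁻, Z=79. Sb5+ < Sn4+ (both 46 e⁻, Z=51>50); Sn4+ < In3+ (isoelectronic, higher Z=50 is smaller); In3+ < Cd2+ (both 46 e⁻, Z=49>48); Cd2+ < Ag+ (isoelectronic, higher Z=48 is smaller); Ag+ < Au+ (same group, period 5 vs 6).
That gives Sb5+ < Sn4+ < In3+ < Cd2+ < Ag+ < Au+. From the smallest end, number 5 is Ag+.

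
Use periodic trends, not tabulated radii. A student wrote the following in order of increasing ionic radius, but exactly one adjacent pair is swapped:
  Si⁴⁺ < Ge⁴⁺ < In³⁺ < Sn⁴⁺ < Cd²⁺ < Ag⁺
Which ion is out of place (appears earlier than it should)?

In³⁺

Check each adjacent pair. In³⁺ and Sn⁴⁺ are reversed: both have 46 electrons but Z(Sn)=50 > Z(In)=49, so Sn⁴⁺ should be the smaller of the two. No other neighbouring pair contradicts the periodic trends, so In³⁺ is the ion listed too early.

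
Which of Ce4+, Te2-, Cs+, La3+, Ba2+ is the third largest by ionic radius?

Isoelectronic series (54 e⁻ each). Size is set by nuclear charge: more protons means a smaller ion. Ce4+ (Z=58), La3+ (Z=57), Ba2+ (Z=56), Cs+ (Z=55), Te2- (Z=52).
That gives Ce4+ < La3+ < Ba2+ < Cs+ < Te2-. From the largest end, number 3 is Ba2+.

Ba2+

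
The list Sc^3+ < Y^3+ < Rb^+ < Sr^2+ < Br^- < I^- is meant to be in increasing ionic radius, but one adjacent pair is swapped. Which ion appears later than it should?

Scanning neighbour by neighbour, only Rb^+/Sr^2+ violates a trend: both have 36 electrons but Z(Sr)=38 > Z(Rb)=37, so Sr^2+ should be the smaller of the two. That makes Sr^2+ the one sitting a position late relative to where it belongs.

Sr^2+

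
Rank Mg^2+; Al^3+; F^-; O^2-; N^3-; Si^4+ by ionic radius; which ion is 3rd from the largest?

F^-

Each ion has 10 electrons. The ranking follows nuclear charge in reverse — greater Z gives a smaller radius. Si^4+ (Z=14), Al^3+ (Z=13), Mg^2+ (Z=12), F^- (Z=9), O^2- (Z=8), N^3- (Z=7).
So the order is Si^4+ < Al^3+ < Mg^2+ < F^- < O^2- < N^3-; the 3rd-largest ion is F^-.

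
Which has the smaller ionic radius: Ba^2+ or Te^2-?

All of these have 54 electrons (isoelectronic). With the same electron cloud, the ion with the most protons pulls it in tightest. Nuclear charges: Ba^2+ (Z=56), Te^2- (Z=52). Highest Z is smallest.

Ba^2+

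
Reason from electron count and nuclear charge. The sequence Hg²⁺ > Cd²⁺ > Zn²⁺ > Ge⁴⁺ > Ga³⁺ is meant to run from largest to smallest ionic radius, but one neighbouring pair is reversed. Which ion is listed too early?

Ge⁴⁺

Check each adjacent pair. Ge⁴⁺ and Ga³⁺ are reversed: Ge⁴⁺ and Ga³⁺ share 28 electrons; the higher nuclear charge on Ge (Z=32) contracts it more, so Ge⁴⁺ < Ga³⁺. No other neighbouring pair contradicts the periodic trends, so Ge⁴⁺ is the ion listed too early.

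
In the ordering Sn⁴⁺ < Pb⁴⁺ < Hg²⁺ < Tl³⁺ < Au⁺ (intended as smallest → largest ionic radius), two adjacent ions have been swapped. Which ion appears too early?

Check each adjacent pair. Hg²⁺ and Tl³⁺ are reversed: both have 78 electrons but Z(Tl)=81 > Z(Hg)=80, so Tl³⁺ should be the smaller of the two. No other neighbouring pair contradicts the periodic trends, so Hg²⁺ is the ion listed too early.

Hg²⁺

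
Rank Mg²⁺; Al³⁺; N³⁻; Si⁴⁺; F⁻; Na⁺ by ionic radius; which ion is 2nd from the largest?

F⁻

Each ion has 10 electrons. The ranking follows nuclear charge in reverse — greater Z gives a smaller radius. Si⁴⁺ (Z=14), Al³⁺ (Z=13), Mg²⁺ (Z=12), Na⁺ (Z=11), F⁻ (Z=9), N³⁻ (Z=7).
Ordering: Si⁴⁺ < Al³⁺ < Mg²⁺ < Na⁺ < F⁻ < N³⁻. The 2nd largest is F⁻.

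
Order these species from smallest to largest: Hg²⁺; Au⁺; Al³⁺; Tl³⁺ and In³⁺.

Tabulating Z and e⁻: Al³⁺ has 10 e⁻ (Z=13), In³⁺ has 46 e⁻ (Z=49), Tl³⁺ has 78 e⁻ (Z=81), Hg²⁺ has 78 e⁻ (Z=80), Au⁺ has 78 e⁻ (Z=79). Al³⁺ < In³⁺ (same group, period 3 vs 5); In³⁺ < Tl³⁺ (same group, 1 shell fewer); Tl³⁺ < Hg²⁺ (isoelectronic, higher Z=81 is smaller); Hg²⁺ < Au⁺ (isoelectronic, higher Z=80 is smaller).

Al³⁺ < In³⁺ < Tl³⁺ < Hg²⁺ < Au⁺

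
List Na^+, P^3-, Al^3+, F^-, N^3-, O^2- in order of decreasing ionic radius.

P^3- > N^3- > O^2- > F^- > Na^+ > Al^3+

Work out protons and electrons: Al^3+ (Z=13, 10 e⁻), Na^+ (Z=11, 10 e⁻), F^- (Z=9, 10 e⁻), O^2- (Z=8, 10 e⁻), N^3- (Z=7, 10 e⁻), P^3- (Z=15, 18 e⁻). Al^3+ < Na^+ (isoelectronic, higher Z=13 is smaller); Na^+ < F^- (isoelectronic, higher Z=11 is smaller); F^- < O^2- (isoelectronic, higher Z=9 is smaller); O^2- < N^3- (both 10 e⁻, Z=8>7); N^3- < P^3- (same group, period 2 vs 3).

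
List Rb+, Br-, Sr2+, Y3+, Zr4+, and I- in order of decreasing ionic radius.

Tabulating Z and e⁻: Zr4+ (Z=40, 36 e⁻), Y3+ (Z=39, 36 e⁻), Sr2+ (Z=38, 36 e⁻), Rb+ (Z=37, 36 e⁻), Br- (Z=35, 36 e⁻), I- (Z=53, 54 e⁻). Zr4+ < Y3+ (both 36 e⁻, Z=40>39); Y3+ < Sr2+ (isoelectronic, higher Z=39 is smaller); Sr2+ < Rb+ (isoelectronic, higher Z=38 is smaller); Rb+ < Br- (isoelectronic, higher Z=37 is smaller); Br- < I- (same group, 1 shell fewer).

I- > Br- > Rb+ > Sr2+ > Y3+ > Zr4+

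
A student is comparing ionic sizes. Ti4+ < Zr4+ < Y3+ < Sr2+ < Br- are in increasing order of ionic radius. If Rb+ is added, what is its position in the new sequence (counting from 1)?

Ti4+ (Z=22, 18 e⁻), Zr4+ (Z=40, 36 e⁻), Y3+ (Z=39, 36 e⁻), Sr2+ (Z=38, 36 e⁻), Rb+ (Z=37, 36 e⁻), Br- (Z=35, 36 e⁻). Ti4+ < Zr4+ (same group, 1 shell fewer); Zr4+ < Y3+ (isoelectronic, higher Z=40 is smaller); Y3+ < Sr2+ (isoelectronic, higher Z=39 is smaller); Sr2+ < Rb+ (both 36 e⁻, Z=38>37); Rb+ < Br- (isoelectronic, higher Z=37 is smaller).
With Rb+ included the full order is Ti4+ < Zr4+ < Y3+ < Sr2+ < Rb+ < Br-, so it takes position 5.

5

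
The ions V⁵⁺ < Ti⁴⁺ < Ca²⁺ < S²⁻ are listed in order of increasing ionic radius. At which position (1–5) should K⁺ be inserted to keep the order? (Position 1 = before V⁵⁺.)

4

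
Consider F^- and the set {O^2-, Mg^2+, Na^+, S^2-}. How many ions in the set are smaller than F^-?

Work out protons and electrons: Mg^2+ (Z=12, 10 e⁻), Na^+ (Z=11, 10 e⁻), F^- (Z=9, 10 e⁻), O^2- (Z=8, 10 e⁻), S^2- (Z=16, 18 e⁻). Mg^2+ < Na^+ (both 10 e⁻, Z=12>11); Na^+ < F^- (both 10 e⁻, Z=11>9); F^- < O^2- (both 10 e⁻, Z=9>8); O^2- < S^2- (same group, period 2 vs 3).
Relative to F^-, the ions that are smaller are Mg^2+, Na^+. That's 2.

2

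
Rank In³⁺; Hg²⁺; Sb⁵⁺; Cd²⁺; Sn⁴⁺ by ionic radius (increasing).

Tabulating Z and e⁻: Sb⁵⁺: 46 e⁻, Z=51, Sn⁴⁺: 46 e⁻, Z=50, In³⁺: 46 e⁻, Z=49, Cd²⁺: 46 e⁻, Z=48, Hg²⁺: 78 e⁻, Z=80. Sb⁵⁺ < Sn⁴⁺ (isoelectronic, higher Z=51 is smaller); Sn⁴⁺ < In³⁺ (isoelectronic, higher Z=50 is smaller); In³⁺ < Cd²⁺ (isoelectronic, higher Z=49 is smaller); Cd²⁺ < Hg²⁺ (same group, period 5 vs 6).

Sb⁵⁺ < Sn⁴⁺ < In³⁺ < Cd²⁺ < Hg²⁺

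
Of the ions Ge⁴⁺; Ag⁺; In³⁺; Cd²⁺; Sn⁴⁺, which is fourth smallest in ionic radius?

Electron counts and nuclear charges: Ge⁴⁺ has 28 e⁻ (Z=32), Sn⁴⁺ has 46 e⁻ (Z=50), In³⁺ has 46 e⁻ (Z=49), Cd²⁺ has 46 e⁻ (Z=48), Ag⁺ has 46 e⁻ (Z=47). Ge⁴⁺ < Sn⁴⁺ (same group, 1 shell fewer); Sn⁴⁺ < In³⁺ (both 46 e⁻, Z=50>49); In³⁺ < Cd²⁺ (isoelectronic, higher Z=49 is smaller); Cd²⁺ < Ag⁺ (both 46 e⁻, Z=48>47).
So the order is Ge⁴⁺ < Sn⁴⁺ < In³⁺ < Cd²⁺ < Ag⁺; the 4th-smallest ion is Cd²⁺.

Cd²⁺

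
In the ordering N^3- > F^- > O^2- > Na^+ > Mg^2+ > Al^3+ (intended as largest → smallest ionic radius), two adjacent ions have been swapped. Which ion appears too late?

The pair F^-, O^2- is the wrong way round — F^- and O^2- share 10 electrons; the higher nuclear charge on F (Z=9) contracts it more, so F^- < O^2-. All other adjacent pairs agree with periodic trends, so O^2- is the misplaced ion.

O^2-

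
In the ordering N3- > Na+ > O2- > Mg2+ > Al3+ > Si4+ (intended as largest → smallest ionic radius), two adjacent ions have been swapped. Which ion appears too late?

Compare adjacent ions: both have 10 electrons but Z(Na)=11 > Z(O)=8, so Na+ should be the smaller of the two — yet in this decreasing list Na+ sits before O2-. Nothing else is reversed, so O2- should move one place to the left.

O2-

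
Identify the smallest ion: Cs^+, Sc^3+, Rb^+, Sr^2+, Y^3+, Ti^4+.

Work out protons and electrons: Ti^4+ (Z=22, 18 e⁻), Sc^3+ (Z=21, 18 e⁻), Y^3+ (Z=39, 36 e⁻), Sr^2+ (Z=38, 36 e⁻), Rb^+ (Z=37, 36 e⁻), Cs^+ (Z=55, 54 e⁻). Ti^4+ < Sc^3+ (isoelectronic, higher Z=22 is smaller); Sc^3+ < Y^3+ (same group, 1 shell fewer); Y^3+ < Sr^2+ (isoelectronic, higher Z=39 is smaller); Sr^2+ < Rb^+ (both 36 e⁻, Z=38>37); Rb^+ < Cs^+ (same group, 1 shell fewer).

Ti^4+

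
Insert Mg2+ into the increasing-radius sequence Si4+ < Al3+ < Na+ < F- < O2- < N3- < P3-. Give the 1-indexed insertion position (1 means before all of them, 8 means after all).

3

Work out protons and electrons: Si4+ (Z=14, 10 e⁻), Al3+ (Z=13, 10 e⁻), Mg2+ (Z=12, 10 e⁻), Na+ (Z=11, 10 e⁻), F- (Z=9, 10 e⁻), O2- (Z=8, 10 e⁻), N3- (Z=7, 10 e⁻), P3- (Z=15, 18 e⁻). Si4+ < Al3+ (both 10 e⁻, Z=14>13); Al3+ < Mg2+ (both 10 e⁻, Z=13>12); Mg2+ < Na+ (both 10 e⁻, Z=12>11); Na+ < F- (isoelectronic, higher Z=11 is smaller); F- < O2- (both 10 e⁻, Z=9>8); O2- < N3- (isoelectronic, higher Z=8 is smaller); N3- < P3- (same group, 1 shell fewer).
Putting Mg2+ in gives Si4+ < Al3+ < Mg2+ < Na+ < F- < O2- < N3- < P3-; it lands at slot 3.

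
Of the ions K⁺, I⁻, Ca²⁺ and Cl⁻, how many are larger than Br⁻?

1

Electron counts and nuclear charges: Ca²⁺ (Z=20, 18 e⁻), K⁺ (Z=19, 18 e⁻), Cl⁻ (Z=17, 18 e⁻), Br⁻ (Z=35, 36 e⁻), I⁻ (Z=53, 54 e⁻). Ca²⁺ < K⁺ (both 18 e⁻, Z=20>19); K⁺ < Cl⁻ (both 18 e⁻, Z=19>17); Cl⁻ < Br⁻ (same group, 1 shell fewer); Br⁻ < I⁻ (same group, 1 shell fewer).
Ordering all of them (including Br⁻) by radius gives Ca²⁺ < K⁺ < Cl⁻ < Br⁻ < I⁻. Count: 1.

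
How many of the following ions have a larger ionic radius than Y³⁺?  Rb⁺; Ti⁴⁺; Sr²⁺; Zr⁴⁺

Tabulating Z and e⁻: Ti⁴⁺: 18 e⁻, Z=22, Zr⁴⁺: 36 e⁻, Z=40, Y³⁺: 36 e⁻, Z=39, Sr²⁺: 36 e⁻, Z=38, Rb⁺: 36 e⁻, Z=37. Ti⁴⁺ < Zr⁴⁺ (same group, 1 shell fewer); Zr⁴⁺ < Y³⁺ (both 36 e⁻, Z=40>39); Y³⁺ < Sr²⁺ (isoelectronic, higher Z=39 is smaller); Sr²⁺ < Rb⁺ (isoelectronic, higher Z=38 is smaller).
Placing each against Y³⁺: smaller — Ti⁴⁺, Zr⁴⁺; larger — Sr²⁺, Rb⁺. Count: 2.

2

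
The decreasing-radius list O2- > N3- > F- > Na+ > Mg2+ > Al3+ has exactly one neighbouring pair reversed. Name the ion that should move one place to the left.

Compare adjacent ions: they are isoelectronic (10 e⁻) and O has more protons than N (8 vs 7), making O2- smaller — yet in this decreasing list O2- sits before N3-. Nothing else is reversed, so N3- should move one place to the left.

N3-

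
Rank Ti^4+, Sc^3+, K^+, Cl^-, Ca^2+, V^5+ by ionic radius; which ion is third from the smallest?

Sc^3+

These species are isoelectronic with 18 electrons. The only difference is the number of protons: V^5+ (Z=23), Ti^4+ (Z=22), Sc^3+ (Z=21), Ca^2+ (Z=20), K^+ (Z=19), Cl^- (Z=17). The strongest nuclear pull (V^5+) gives the smallest ion.
Full ascending order: V^5+ < Ti^4+ < Sc^3+ < Ca^2+ < K^+ < Cl^-. Counting from the smallest, position 3 is Sc^3+.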